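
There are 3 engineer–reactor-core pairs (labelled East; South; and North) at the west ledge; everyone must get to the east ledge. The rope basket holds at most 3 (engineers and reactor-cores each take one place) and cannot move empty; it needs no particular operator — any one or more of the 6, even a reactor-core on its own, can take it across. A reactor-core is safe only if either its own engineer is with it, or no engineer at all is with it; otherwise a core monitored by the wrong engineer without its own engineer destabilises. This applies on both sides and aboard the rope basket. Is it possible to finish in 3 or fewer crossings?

Counting alone: each trip to the east ledge takes at most 3 across and each return brings at least 1 back, so after t trips out (and t−1 returns) at most 3t − (t−1) of the 6 are across; that first reaches 6 at t = 3, so at least 5 crossings are needed.
Since 3 < 5, 3 crossings cannot be enough. (The shortest complete plan in fact takes 5:)
1. engineer East and reactor-core East cross → the east ledge.
2. engineer East crosses ← the west ledge.
3. engineer East, engineer North, and engineer South cross → the east ledge.
4. reactor-core East crosses ← the west ledge.
5. reactor-core East, reactor-core North, and reactor-core South cross → the east ledge.

No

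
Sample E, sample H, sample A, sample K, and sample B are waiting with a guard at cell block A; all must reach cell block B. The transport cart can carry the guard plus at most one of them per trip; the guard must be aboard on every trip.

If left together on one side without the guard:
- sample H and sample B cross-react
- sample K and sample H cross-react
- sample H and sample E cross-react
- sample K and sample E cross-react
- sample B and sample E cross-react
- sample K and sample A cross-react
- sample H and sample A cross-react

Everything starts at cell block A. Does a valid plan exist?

Whatever the first load, the items left behind include a forbidden pair without the guard. No opening move is safe, so no plan exists.

No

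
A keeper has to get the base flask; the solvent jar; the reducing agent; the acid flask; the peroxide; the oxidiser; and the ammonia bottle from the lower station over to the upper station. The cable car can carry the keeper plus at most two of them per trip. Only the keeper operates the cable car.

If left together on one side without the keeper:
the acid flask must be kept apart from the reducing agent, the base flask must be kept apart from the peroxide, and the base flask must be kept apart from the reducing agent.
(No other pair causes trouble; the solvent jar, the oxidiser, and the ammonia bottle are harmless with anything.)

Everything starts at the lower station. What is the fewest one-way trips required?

Counting alone: the keeper can take at most 2 across per trip to the upper station, so moving all 7 needs at least 4 loaded trips out, with a return between consecutive ones — at least 7 crossings.
The plan below uses exactly 7 crossings, so it is optimal:
1. Keeper goes to the upper station with the base flask and the reducing agent.
2. Keeper goes back to the lower station with the base flask.
3. Keeper goes to the upper station with the peroxide and the solvent jar.
4. Keeper goes back to the lower station alone.
5. Keeper goes to the upper station with the ammonia bottle and the oxidiser.
6. Keeper goes back to the lower station alone.
7. Keeper goes to the upper station with the acid flask and the base flask.

7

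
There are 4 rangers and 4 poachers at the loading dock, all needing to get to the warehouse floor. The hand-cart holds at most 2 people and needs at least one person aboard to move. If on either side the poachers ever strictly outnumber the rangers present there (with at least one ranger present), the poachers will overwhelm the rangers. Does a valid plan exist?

Following every safe sequence of crossings from the start, the most of the 8 that can be at the warehouse floor as the hand-cart arrives there on crossings 1, 3, 5 is 2, 3, 4 respectively; the best ever achieved is 4 of 8.
From crossing 7 on, no configuration arises that was not already reachable earlier: only 11 distinct safe configurations (who is on which side, and where the hand-cart is) can ever be reached, none of them has everyone across, and every continuation just revisits them. They are: 0 rangers + 0 poachers across (hand-cart back at the start); 0 rangers + 1 poacher across (hand-cart there); 0 rangers + 1 poacher across (hand-cart back at the start); 0 rangers + 2 poachers across (hand-cart there); 0 rangers + 2 poachers across (hand-cart back at the start); 0 rangers + 3 poachers across (hand-cart there); 0 rangers + 3 poachers across (hand-cart back at the start); 0 rangers + 4 poachers across (hand-cart there); 1 ranger + 1 poacher across (hand-cart there); 1 ranger + 1 poacher across (hand-cart back at the start); 2 rangers + 2 poachers across (hand-cart there). So no valid plan exists.

No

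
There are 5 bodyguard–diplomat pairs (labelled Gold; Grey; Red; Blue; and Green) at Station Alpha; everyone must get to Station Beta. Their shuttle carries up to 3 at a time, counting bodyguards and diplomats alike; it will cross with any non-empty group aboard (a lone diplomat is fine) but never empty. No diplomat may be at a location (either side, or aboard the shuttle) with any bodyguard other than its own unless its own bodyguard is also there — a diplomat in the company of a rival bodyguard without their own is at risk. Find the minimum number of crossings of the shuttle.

11

Counting alone: each trip to Station Beta takes at most 3 across and each return brings at least 1 back, so after t trips out (and t−1 returns) at most 3t − (t−1) of the 10 are across; that first reaches 10 at t = 5, so at least 9 crossings are needed.
The safety rule pushes this higher. Following every safe sequence of crossings, the most of the 10 that can be at Station Beta as the shuttle arrives there on crossing 9 is 9 — never all 10.
So no plan with fewer than 11 crossings exists, and this one achieves 11:
1. bodyguard Gold and diplomat Gold cross → Station Beta.
2. bodyguard Gold crosses ← Station Alpha.
3. diplomat Blue, diplomat Grey, and diplomat Red cross → Station Beta.
4. diplomat Gold crosses ← Station Alpha.
5. bodyguard Blue, bodyguard Grey, and bodyguard Red cross → Station Beta.
6. bodyguard Grey and diplomat Grey cross ← Station Alpha.
7. bodyguard Gold, bodyguard Green, and bodyguard Grey cross → Station Beta.
8. diplomat Red crosses ← Station Alpha.
9. diplomat Gold and diplomat Grey cross → Station Beta.
10. diplomat Gold crosses ← Station Alpha.
11. diplomat Gold, diplomat Green, and diplomat Red cross → Station Beta.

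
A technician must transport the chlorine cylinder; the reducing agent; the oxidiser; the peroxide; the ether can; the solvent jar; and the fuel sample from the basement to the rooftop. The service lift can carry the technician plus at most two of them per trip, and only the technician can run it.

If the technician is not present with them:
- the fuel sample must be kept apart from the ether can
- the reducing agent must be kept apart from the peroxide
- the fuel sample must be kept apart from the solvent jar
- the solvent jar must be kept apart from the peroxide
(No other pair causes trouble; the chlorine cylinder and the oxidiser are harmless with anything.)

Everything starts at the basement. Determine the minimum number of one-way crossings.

9

Counting alone: the technician can take at most 2 across per trip to the rooftop, so moving all 7 needs at least 4 loaded trips out, with a return between consecutive ones — at least 7 crossings.
The safety rule pushes this higher. Following every safe sequence of crossings, the most of the 7 that can be at the rooftop as the service lift arrives there on crossing 7 is 6 — never all 7.
So no plan with fewer than 9 crossings exists, and this one achieves 9:
1. Technician goes to the rooftop with the fuel sample and the peroxide.
2. Technician goes back to the basement alone.
3. Technician goes to the rooftop with the chlorine cylinder.
4. Technician goes back to the basement alone.
5. Technician goes to the rooftop with the oxidiser and the reducing agent.
6. Technician goes back to the basement with the peroxide.
7. Technician goes to the rooftop with the ether can and the solvent jar.
8. Technician goes back to the basement with the fuel sample.
9. Technician goes to the rooftop with the fuel sample and the peroxide.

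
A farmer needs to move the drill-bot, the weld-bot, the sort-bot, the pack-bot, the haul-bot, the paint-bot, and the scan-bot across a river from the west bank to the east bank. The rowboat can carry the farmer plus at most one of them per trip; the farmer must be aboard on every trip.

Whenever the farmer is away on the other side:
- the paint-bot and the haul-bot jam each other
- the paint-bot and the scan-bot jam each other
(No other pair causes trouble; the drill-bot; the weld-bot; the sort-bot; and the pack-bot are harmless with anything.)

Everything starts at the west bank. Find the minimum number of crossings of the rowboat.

15

Counting alone: the farmer can take at most 1 across per trip to the east bank, so moving all 7 needs at least 7 loaded trips out, with a return between consecutive ones — at least 13 crossings.
The safety rule pushes this higher. Following every safe sequence of crossings, the most of the 7 that can be at the east bank as the rowboat arrives there on crossing 13 is 6 — never all 7.
So no plan with fewer than 15 crossings exists, and this one achieves 15:
1. Farmer goes to the east bank with the paint-bot.  [the west bank: the drill-bot, the haul-bot, the pack-bot, the scan-bot, the sort-bot, the weld-bot | the east bank: the paint-bot]
2. Farmer goes back to the west bank alone.  [the west bank: the drill-bot, the haul-bot, the pack-bot, the scan-bot, the sort-bot, the weld-bot | the east bank: the paint-bot]
3. Farmer goes to the east bank with the drill-bot.  [the west bank: the haul-bot, the pack-bot, the scan-bot, the sort-bot, the weld-bot | the east bank: the drill-bot, the paint-bot]
4. Farmer goes back to the west bank alone.  [the west bank: the haul-bot, the pack-bot, the scan-bot, the sort-bot, the weld-bot | the east bank: the drill-bot, the paint-bot]
5. Farmer goes to the east bank with the weld-bot.  [the west bank: the haul-bot, the pack-bot, the scan-bot, the sort-bot | the east bank: the drill-bot, the paint-bot, the weld-bot]
6. Farmer goes back to the west bank alone.  [the west bank: the haul-bot, the pack-bot, the scan-bot, the sort-bot | the east bank: the drill-bot, the paint-bot, the weld-bot]
7. Farmer goes to the east bank with the sort-bot.  [the west bank: the haul-bot, the pack-bot, the scan-bot | the east bank: the drill-bot, the paint-bot, the sort-bot, the weld-bot]
8. Farmer goes back to the west bank alone.  [the west bank: the haul-bot, the pack-bot, the scan-bot | the east bank: the drill-bot, the paint-bot, the sort-bot, the weld-bot]
9. Farmer goes to the east bank with the pack-bot.  [the west bank: the haul-bot, the scan-bot | the east bank: the drill-bot, the pack-bot, the paint-bot, the sort-bot, the weld-bot]
10. Farmer goes back to the west bank alone.  [the west bank: the haul-bot, the scan-bot | the east bank: the drill-bot, the pack-bot, the paint-bot, the sort-bot, the weld-bot]
11. Farmer goes to the east bank with the haul-bot.  [the west bank: the scan-bot | the east bank: the drill-bot, the haul-bot, the pack-bot, the paint-bot, the sort-bot, the weld-bot]
12. Farmer goes back to the west bank with the paint-bot.  [the west bank: the paint-bot, the scan-bot | the east bank: the drill-bot, the haul-bot, the pack-bot, the sort-bot, the weld-bot]
13. Farmer goes to the east bank with the scan-bot.  [the west bank: the paint-bot | the east bank: the drill-bot, the haul-bot, the pack-bot, the scan-bot, the sort-bot, the weld-bot]
14. Farmer goes back to the west bank alone.  [the west bank: the paint-bot | the east bank: the drill-bot, the haul-bot, the pack-bot, the scan-bot, the sort-bot, the weld-bot]
15. Farmer goes to the east bank with the paint-bot.  [the west bank: — | the east bank: the drill-bot, the haul-bot, the pack-bot, the paint-bot, the scan-bot, the sort-bot, the weld-bot]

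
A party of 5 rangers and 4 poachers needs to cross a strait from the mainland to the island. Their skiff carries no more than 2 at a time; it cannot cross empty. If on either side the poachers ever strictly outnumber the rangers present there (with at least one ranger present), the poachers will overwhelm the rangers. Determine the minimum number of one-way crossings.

Counting alone: each trip to the island takes at most 2 across and each return brings at least 1 back, so after t trips out (and t−1 returns) at most 2t − (t−1) of the 9 are across; that first reaches 9 at t = 8, so at least 15 crossings are needed.
The plan below uses exactly 15 crossings, so it is optimal:
1. 2 poachers → the island.  (the mainland: 5R 2P; the island: 0R 2P)
2. 1 poacher ← the mainland.  (the mainland: 5R 3P; the island: 0R 1P)
3. 2 poachers → the island.  (the mainland: 5R 1P; the island: 0R 3P)
4. 1 poacher ← the mainland.  (the mainland: 5R 2P; the island: 0R 2P)
5. 2 rangers → the island.  (the mainland: 3R 2P; the island: 2R 2P)
6. 1 poacher ← the mainland.  (the mainland: 3R 3P; the island: 2R 1P)
7. 1 ranger and 1 poacher → the island.  (the mainland: 2R 2P; the island: 3R 2P)
8. 1 ranger ← the mainland.  (the mainland: 3R 2P; the island: 2R 2P)
9. 1 ranger and 1 poacher → the island.  (the mainland: 2R 1P; the island: 3R 3P)
10. 1 poacher ← the mainland.  (the mainland: 2R 2P; the island: 3R 2P)
11. 1 ranger and 1 poacher → the island.  (the mainland: 1R 1P; the island: 4R 3P)
12. 1 ranger ← the mainland.  (the mainland: 2R 1P; the island: 3R 3P)
13. 1 ranger and 1 poacher → the island.  (the mainland: 1R 0P; the island: 4R 4P)
14. 1 poacher ← the mainland.  (the mainland: 1R 1P; the island: 4R 3P)
15. 1 ranger and 1 poacher → the island.  (the mainland: 0R 0P; the island: 5R 4P)

15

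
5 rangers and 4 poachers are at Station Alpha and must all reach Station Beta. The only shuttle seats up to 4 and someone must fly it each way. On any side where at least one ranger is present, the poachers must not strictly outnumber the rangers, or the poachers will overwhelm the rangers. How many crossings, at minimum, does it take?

Counting alone: each trip to Station Beta takes at most 4 across and each return brings at least 1 back, so after t trips out (and t−1 returns) at most 4t − (t−1) of the 9 are across; that first reaches 9 at t = 3, so at least 5 crossings are needed.
The plan below uses exactly 5 crossings, so it is optimal:
1. 3 poachers → Station Beta.  (Station Alpha: 5R 1P; Station Beta: 0R 3P)
2. 1 poacher ← Station Alpha.  (Station Alpha: 5R 2P; Station Beta: 0R 2P)
3. 3 rangers and 1 poacher → Station Beta.  (Station Alpha: 2R 1P; Station Beta: 3R 3P)
4. 1 poacher ← Station Alpha.  (Station Alpha: 2R 2P; Station Beta: 3R 2P)
5. 2 rangers and 2 poachers → Station Beta.  (Station Alpha: 0R 0P; Station Beta: 5R 4P)

5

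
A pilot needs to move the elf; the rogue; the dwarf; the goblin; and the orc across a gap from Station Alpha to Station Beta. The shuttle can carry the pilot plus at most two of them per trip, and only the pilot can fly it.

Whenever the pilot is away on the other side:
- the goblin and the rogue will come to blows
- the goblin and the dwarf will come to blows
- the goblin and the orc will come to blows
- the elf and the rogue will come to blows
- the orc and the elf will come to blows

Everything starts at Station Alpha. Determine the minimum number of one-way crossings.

7

Counting alone: the pilot can take at most 2 across per trip to Station Beta, so moving all 5 needs at least 3 loaded trips out, with a return between consecutive ones — at least 5 crossings.
The safety rule pushes this higher. Following every safe sequence of crossings, the most of the 5 that can be at Station Beta as the shuttle arrives there on crossing 5 is 4 — never all 5.
So no plan with fewer than 7 crossings exists, and this one achieves 7:
1. Pilot goes to Station Beta with the elf and the goblin.
2. Pilot goes back to Station Alpha alone.
3. Pilot goes to Station Beta with the rogue.
4. Pilot goes back to Station Alpha with the elf and the goblin.
5. Pilot goes to Station Beta with the dwarf and the orc.
6. Pilot goes back to Station Alpha alone.
7. Pilot goes to Station Beta with the elf and the goblin.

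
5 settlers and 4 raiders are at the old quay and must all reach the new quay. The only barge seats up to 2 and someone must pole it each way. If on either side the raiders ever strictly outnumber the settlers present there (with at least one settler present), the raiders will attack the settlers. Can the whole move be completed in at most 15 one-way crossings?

Yes

Yes — this plan uses 15 crossings (≤ 15):
1. 2 raiders → the new quay.  (the old quay: 5S 2R; the new quay: 0S 2R)
2. 1 raider ← the old quay.  (the old quay: 5S 3R; the new quay: 0S 1R)
3. 2 raiders → the new quay.  (the old quay: 5S 1R; the new quay: 0S 3R)
4. 1 raider ← the old quay.  (the old quay: 5S 2R; the new quay: 0S 2R)
5. 2 settlers → the new quay.  (the old quay: 3S 2R; the new quay: 2S 2R)
6. 1 raider ← the old quay.  (the old quay: 3S 3R; the new quay: 2S 1R)
7. 1 settler and 1 raider → the new quay.  (the old quay: 2S 2R; the new quay: 3S 2R)
8. 1 settler ← the old quay.  (the old quay: 3S 2R; the new quay: 2S 2R)
9. 1 settler and 1 raider → the new quay.  (the old quay: 2S 1R; the new quay: 3S 3R)
10. 1 raider ← the old quay.  (the old quay: 2S 2R; the new quay: 3S 2R)
11. 1 settler and 1 raider → the new quay.  (the old quay: 1S 1R; the new quay: 4S 3R)
12. 1 settler ← the old quay.  (the old quay: 2S 1R; the new quay: 3S 3R)
13. 1 settler and 1 raider → the new quay.  (the old quay: 1S 0R; the new quay: 4S 4R)
14. 1 raider ← the old quay.  (the old quay: 1S 1R; the new quay: 4S 3R)
15. 1 settler and 1 raider → the new quay.  (the old quay: 0S 0R; the new quay: 5S 4R)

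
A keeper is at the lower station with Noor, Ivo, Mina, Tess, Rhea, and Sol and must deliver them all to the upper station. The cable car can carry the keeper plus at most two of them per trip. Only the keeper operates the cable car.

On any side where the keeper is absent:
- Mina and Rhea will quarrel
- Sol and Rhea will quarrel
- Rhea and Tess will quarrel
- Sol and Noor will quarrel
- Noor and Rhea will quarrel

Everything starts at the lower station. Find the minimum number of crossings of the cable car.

Counting alone: the keeper can take at most 2 across per trip to the upper station, so moving all 6 needs at least 3 loaded trips out, with a return between consecutive ones — at least 5 crossings.
The safety rule pushes this higher. Following every safe sequence of crossings, the most of the 6 that can be at the upper station as the cable car arrives there on crossings 5, 7 is 4, 5 respectively — never all 6.
So no plan with fewer than 9 crossings exists, and this one achieves 9:
1. Keeper goes to the upper station with Noor and Rhea.  [the lower station: Ivo, Mina, Sol, Tess | the upper station: Noor, Rhea]
2. Keeper goes back to the lower station with Noor.  [the lower station: Ivo, Mina, Noor, Sol, Tess | the upper station: Rhea]
3. Keeper goes to the upper station with Ivo and Noor.  [the lower station: Mina, Sol, Tess | the upper station: Ivo, Noor, Rhea]
4. Keeper goes back to the lower station with Noor.  [the lower station: Mina, Noor, Sol, Tess | the upper station: Ivo, Rhea]
5. Keeper goes to the upper station with Mina and Noor.  [the lower station: Sol, Tess | the upper station: Ivo, Mina, Noor, Rhea]
6. Keeper goes back to the lower station with Rhea.  [the lower station: Rhea, Sol, Tess | the upper station: Ivo, Mina, Noor]
7. Keeper goes to the upper station with Rhea and Tess.  [the lower station: Sol | the upper station: Ivo, Mina, Noor, Rhea, Tess]
8. Keeper goes back to the lower station with Rhea.  [the lower station: Rhea, Sol | the upper station: Ivo, Mina, Noor, Tess]
9. Keeper goes to the upper station with Rhea and Sol.  [the lower station: — | the upper station: Ivo, Mina, Noor, Rhea, Sol, Tess]

9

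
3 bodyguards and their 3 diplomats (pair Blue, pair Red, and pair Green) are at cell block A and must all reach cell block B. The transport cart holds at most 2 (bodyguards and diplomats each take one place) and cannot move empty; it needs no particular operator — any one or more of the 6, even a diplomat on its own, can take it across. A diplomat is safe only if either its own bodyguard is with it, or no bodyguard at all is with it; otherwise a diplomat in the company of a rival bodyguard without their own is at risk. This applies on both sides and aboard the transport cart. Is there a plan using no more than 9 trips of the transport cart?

Counting alone: each trip to cell block B takes at most 2 across and each return brings at least 1 back, so after t trips out (and t−1 returns) at most 2t − (t−1) of the 6 are across; that first reaches 6 at t = 5, so at least 9 crossings are needed.
The safety rule pushes this higher. Following every safe sequence of crossings, the most of the 6 that can be at cell block B as the transport cart arrives there on crossing 9 is 5 — never all 6.
So the move cannot be finished within 9 crossings. (The shortest complete plan takes 11:)
1. bodyguard Blue and diplomat Blue cross → cell block B.
2. bodyguard Blue crosses ← cell block A.
3. diplomat Green and diplomat Red cross → cell block B.
4. diplomat Blue crosses ← cell block A.
5. bodyguard Green and bodyguard Red cross → cell block B.
6. bodyguard Red and diplomat Red cross ← cell block A.
7. bodyguard Blue and bodyguard Red cross → cell block B.
8. diplomat Green crosses ← cell block A.
9. diplomat Blue and diplomat Red cross → cell block B.
10. bodyguard Green crosses ← cell block A.
11. bodyguard Green and diplomat Green cross → cell block B.

No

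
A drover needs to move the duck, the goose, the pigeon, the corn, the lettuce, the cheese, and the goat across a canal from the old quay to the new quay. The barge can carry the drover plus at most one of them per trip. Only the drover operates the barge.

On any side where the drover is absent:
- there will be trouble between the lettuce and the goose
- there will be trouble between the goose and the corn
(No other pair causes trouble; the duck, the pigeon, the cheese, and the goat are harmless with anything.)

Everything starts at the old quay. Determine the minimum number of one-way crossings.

15

Counting alone: the drover can take at most 1 across per trip to the new quay, so moving all 7 needs at least 7 loaded trips out, with a return between consecutive ones — at least 13 crossings.
The safety rule pushes this higher. Following every safe sequence of crossings, the most of the 7 that can be at the new quay as the barge arrives there on crossing 13 is 6 — never all 7.
So no plan with fewer than 15 crossings exists, and this one achieves 15:
1. Drover goes to the new quay with the goose.  [the old quay: the cheese, the corn, the duck, the goat, the lettuce, the pigeon | the new quay: the goose]
2. Drover goes back to the old quay alone.  [the old quay: the cheese, the corn, the duck, the goat, the lettuce, the pigeon | the new quay: the goose]
3. Drover goes to the new quay with the duck.  [the old quay: the cheese, the corn, the goat, the lettuce, the pigeon | the new quay: the duck, the goose]
4. Drover goes back to the old quay alone.  [the old quay: the cheese, the corn, the goat, the lettuce, the pigeon | the new quay: the duck, the goose]
5. Drover goes to the new quay with the pigeon.  [the old quay: the cheese, the corn, the goat, the lettuce | the new quay: the duck, the goose, the pigeon]
6. Drover goes back to the old quay alone.  [the old quay: the cheese, the corn, the goat, the lettuce | the new quay: the duck, the goose, the pigeon]
7. Drover goes to the new quay with the corn.  [the old quay: the cheese, the goat, the lettuce | the new quay: the corn, the duck, the goose, the pigeon]
8. Drover goes back to the old quay with the goose.  [the old quay: the cheese, the goat, the goose, the lettuce | the new quay: the corn, the duck, the pigeon]
9. Drover goes to the new quay with the lettuce.  [the old quay: the cheese, the goat, the goose | the new quay: the corn, the duck, the lettuce, the pigeon]
10. Drover goes back to the old quay alone.  [the old quay: the cheese, the goat, the goose | the new quay: the corn, the duck, the lettuce, the pigeon]
11. Drover goes to the new quay with the cheese.  [the old quay: the goat, the goose | the new quay: the cheese, the corn, the duck, the lettuce, the pigeon]
12. Drover goes back to the old quay alone.  [the old quay: the goat, the goose | the new quay: the cheese, the corn, the duck, the lettuce, the pigeon]
13. Drover goes to the new quay with the goat.  [the old quay: the goose | the new quay: the cheese, the corn, the duck, the goat, the lettuce, the pigeon]
14. Drover goes back to the old quay alone.  [the old quay: the goose | the new quay: the cheese, the corn, the duck, the goat, the lettuce, the pigeon]
15. Drover goes to the new quay with the goose.  [the old quay: — | the new quay: the cheese, the corn, the duck, the goat, the goose, the lettuce, the pigeon]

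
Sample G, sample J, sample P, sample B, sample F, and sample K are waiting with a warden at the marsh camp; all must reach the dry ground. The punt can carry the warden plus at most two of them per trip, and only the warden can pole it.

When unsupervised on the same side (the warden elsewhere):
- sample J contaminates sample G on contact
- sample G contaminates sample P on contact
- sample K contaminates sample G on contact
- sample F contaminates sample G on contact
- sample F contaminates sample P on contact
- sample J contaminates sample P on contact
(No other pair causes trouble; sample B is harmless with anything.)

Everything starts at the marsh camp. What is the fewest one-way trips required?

9

Counting alone: the warden can take at most 2 across per trip to the dry ground, so moving all 6 needs at least 3 loaded trips out, with a return between consecutive ones — at least 5 crossings.
The safety rule pushes this higher. Following every safe sequence of crossings, the most of the 6 that can be at the dry ground as the punt arrives there on crossings 5, 7 is 4, 5 respectively — never all 6.
So no plan with fewer than 9 crossings exists, and this one achieves 9:
1. Warden goes to the dry ground with sample G and sample P.
2. Warden goes back to the marsh camp with sample G.
3. Warden goes to the dry ground with sample B and sample G.
4. Warden goes back to the marsh camp with sample G.
5. Warden goes to the dry ground with sample G and sample K.
6. Warden goes back to the marsh camp with sample G.
7. Warden goes to the dry ground with sample F and sample J.
8. Warden goes back to the marsh camp with sample P.
9. Warden goes to the dry ground with sample G and sample P.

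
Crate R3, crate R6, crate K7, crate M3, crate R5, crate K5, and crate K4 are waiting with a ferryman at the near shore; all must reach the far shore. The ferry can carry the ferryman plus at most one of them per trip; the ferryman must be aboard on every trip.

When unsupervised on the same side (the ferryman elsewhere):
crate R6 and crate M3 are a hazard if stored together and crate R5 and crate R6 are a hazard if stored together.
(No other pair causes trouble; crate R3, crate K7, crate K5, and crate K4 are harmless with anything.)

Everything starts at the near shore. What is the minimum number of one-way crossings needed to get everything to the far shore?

15

Counting alone: the ferryman can take at most 1 across per trip to the far shore, so moving all 7 needs at least 7 loaded trips out, with a return between consecutive ones — at least 13 crossings.
The safety rule pushes this higher. Following every safe sequence of crossings, the most of the 7 that can be at the far shore as the ferry arrives there on crossing 13 is 6 — never all 7.
So no plan with fewer than 15 crossings exists, and this one achieves 15:
1. Ferryman goes to the far shore with crate R6.
2. Ferryman goes back to the near shore alone.
3. Ferryman goes to the far shore with crate R3.
4. Ferryman goes back to the near shore alone.
5. Ferryman goes to the far shore with crate K7.
6. Ferryman goes back to the near shore alone.
7. Ferryman goes to the far shore with crate M3.
8. Ferryman goes back to the near shore with crate R6.
9. Ferryman goes to the far shore with crate R5.
10. Ferryman goes back to the near shore alone.
11. Ferryman goes to the far shore with crate K5.
12. Ferryman goes back to the near shore alone.
13. Ferryman goes to the far shore with crate K4.
14. Ferryman goes back to the near shore alone.
15. Ferryman goes to the far shore with crate R6.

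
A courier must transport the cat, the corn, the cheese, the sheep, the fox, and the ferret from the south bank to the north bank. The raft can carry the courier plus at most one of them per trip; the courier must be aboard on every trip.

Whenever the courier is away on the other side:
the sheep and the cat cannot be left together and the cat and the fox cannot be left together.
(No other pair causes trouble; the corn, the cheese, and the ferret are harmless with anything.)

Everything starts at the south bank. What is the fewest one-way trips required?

13

Counting alone: the courier can take at most 1 across per trip to the north bank, so moving all 6 needs at least 6 loaded trips out, with a return between consecutive ones — at least 11 crossings.
The safety rule pushes this higher. Following every safe sequence of crossings, the most of the 6 that can be at the north bank as the raft arrives there on crossing 11 is 5 — never all 6.
So no plan with fewer than 13 crossings exists, and this one achieves 13:
1. Courier goes to the north bank with the cat.  [the south bank: the cheese, the corn, the ferret, the fox, the sheep | the north bank: the cat]
2. Courier goes back to the south bank alone.  [the south bank: the cheese, the corn, the ferret, the fox, the sheep | the north bank: the cat]
3. Courier goes to the north bank with the corn.  [the south bank: the cheese, the ferret, the fox, the sheep | the north bank: the cat, the corn]
4. Courier goes back to the south bank alone.  [the south bank: the cheese, the ferret, the fox, the sheep | the north bank: the cat, the corn]
5. Courier goes to the north bank with the cheese.  [the south bank: the ferret, the fox, the sheep | the north bank: the cat, the cheese, the corn]
6. Courier goes back to the south bank alone.  [the south bank: the ferret, the fox, the sheep | the north bank: the cat, the cheese, the corn]
7. Courier goes to the north bank with the sheep.  [the south bank: the ferret, the fox | the north bank: the cat, the cheese, the corn, the sheep]
8. Courier goes back to the south bank with the cat.  [the south bank: the cat, the ferret, the fox | the north bank: the cheese, the corn, the sheep]
9. Courier goes to the north bank with the fox.  [the south bank: the cat, the ferret | the north bank: the cheese, the corn, the fox, the sheep]
10. Courier goes back to the south bank alone.  [the south bank: the cat, the ferret | the north bank: the cheese, the corn, the fox, the sheep]
11. Courier goes to the north bank with the ferret.  [the south bank: the cat | the north bank: the cheese, the corn, the ferret, the fox, the sheep]
12. Courier goes back to the south bank alone.  [the south bank: the cat | the north bank: the cheese, the corn, the ferret, the fox, the sheep]
13. Courier goes to the north bank with the cat.  [the south bank: — | the north bank: the cat, the cheese, the corn, the ferret, the fox, the sheep]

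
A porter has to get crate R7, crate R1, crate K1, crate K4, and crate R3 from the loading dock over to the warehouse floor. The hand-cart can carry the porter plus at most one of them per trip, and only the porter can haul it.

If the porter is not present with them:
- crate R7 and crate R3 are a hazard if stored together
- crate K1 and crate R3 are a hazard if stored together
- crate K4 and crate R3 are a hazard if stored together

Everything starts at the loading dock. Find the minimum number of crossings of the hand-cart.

Following every safe sequence of crossings from the start, the most of the 5 that can be at the warehouse floor as the hand-cart arrives there on crossings 1, 3, 5 is 1, 2, 3 respectively; the best ever achieved is 3 of 5.
From crossing 7 on, no configuration arises that was not already reachable earlier: only 18 distinct safe configurations (who is on which side, and where the hand-cart is) can ever be reached, none of them has everyone across, and every continuation just revisits them. So no valid plan exists.

impossible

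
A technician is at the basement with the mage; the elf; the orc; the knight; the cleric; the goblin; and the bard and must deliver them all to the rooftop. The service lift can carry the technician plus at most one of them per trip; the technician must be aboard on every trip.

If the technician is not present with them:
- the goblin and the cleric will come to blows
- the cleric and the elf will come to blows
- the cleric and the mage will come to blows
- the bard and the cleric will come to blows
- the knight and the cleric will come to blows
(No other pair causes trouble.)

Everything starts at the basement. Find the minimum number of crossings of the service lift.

Following every safe sequence of crossings from the start, the most of the 7 that can be at the rooftop as the service lift arrives there on crossings 1, 3, 5 is 1, 2, 3 respectively; the best ever achieved is 3 of 7.
From crossing 7 on, no configuration arises that was not already reachable earlier: only 26 distinct safe configurations (who is on which side, and where the service lift is) can ever be reached, none of them has everyone across, and every continuation just revisits them. So no valid plan exists.

impossible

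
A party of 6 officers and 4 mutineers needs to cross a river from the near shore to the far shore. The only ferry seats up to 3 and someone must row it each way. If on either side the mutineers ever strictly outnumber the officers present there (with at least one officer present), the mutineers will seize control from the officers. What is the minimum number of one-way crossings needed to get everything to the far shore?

Counting alone: each trip to the far shore takes at most 3 across and each return brings at least 1 back, so after t trips out (and t−1 returns) at most 3t − (t−1) of the 10 are across; that first reaches 10 at t = 5, so at least 9 crossings are needed.
The plan below uses exactly 9 crossings, so it is optimal:
1. 2 mutineers → the far shore.  (the near shore: 6O 2M; the far shore: 0O 2M)
2. 1 mutineer ← the near shore.  (the near shore: 6O 3M; the far shore: 0O 1M)
3. 3 mutineers → the far shore.  (the near shore: 6O 0M; the far shore: 0O 4M)
4. 1 mutineer ← the near shore.  (the near shore: 6O 1M; the far shore: 0O 3M)
5. 3 officers → the far shore.  (the near shore: 3O 1M; the far shore: 3O 3M)
6. 1 mutineer ← the near shore.  (the near shore: 3O 2M; the far shore: 3O 2M)
7. 1 officer and 2 mutineers → the far shore.  (the near shore: 2O 0M; the far shore: 4O 4M)
8. 1 mutineer ← the near shore.  (the near shore: 2O 1M; the far shore: 4O 3M)
9. 2 officers and 1 mutineer → the far shore.  (the near shore: 0O 0M; the far shore: 6O 4M)

9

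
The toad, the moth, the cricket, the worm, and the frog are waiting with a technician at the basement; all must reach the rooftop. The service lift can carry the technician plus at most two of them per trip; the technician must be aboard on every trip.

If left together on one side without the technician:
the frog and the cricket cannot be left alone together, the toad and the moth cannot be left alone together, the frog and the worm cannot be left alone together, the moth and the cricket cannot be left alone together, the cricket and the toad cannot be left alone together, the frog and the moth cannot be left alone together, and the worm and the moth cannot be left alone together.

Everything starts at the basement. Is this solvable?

Whatever the first load, the items left behind include a forbidden pair without the technician. No opening move is safe, so no plan exists.

No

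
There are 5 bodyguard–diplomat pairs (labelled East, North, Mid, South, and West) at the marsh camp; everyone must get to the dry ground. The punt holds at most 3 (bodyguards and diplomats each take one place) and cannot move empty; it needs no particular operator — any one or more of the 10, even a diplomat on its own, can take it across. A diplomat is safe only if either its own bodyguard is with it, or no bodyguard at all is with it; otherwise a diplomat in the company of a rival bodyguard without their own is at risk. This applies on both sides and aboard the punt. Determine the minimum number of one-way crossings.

Counting alone: each trip to the dry ground takes at most 3 across and each return brings at least 1 back, so after t trips out (and t−1 returns) at most 3t − (t−1) of the 10 are across; that first reaches 10 at t = 5, so at least 9 crossings are needed.
The safety rule pushes this higher. Following every safe sequence of crossings, the most of the 10 that can be at the dry ground as the punt arrives there on crossing 9 is 9 — never all 10.
So no plan with fewer than 11 crossings exists, and this one achieves 11:
1. bodyguard East and diplomat East cross → the dry ground.
2. bodyguard East crosses ← the marsh camp.
3. diplomat Mid, diplomat North, and diplomat South cross → the dry ground.
4. diplomat East crosses ← the marsh camp.
5. bodyguard Mid, bodyguard North, and bodyguard South cross → the dry ground.
6. bodyguard North and diplomat North cross ← the marsh camp.
7. bodyguard East, bodyguard North, and bodyguard West cross → the dry ground.
8. diplomat Mid crosses ← the marsh camp.
9. diplomat East and diplomat North cross → the dry ground.
10. diplomat East crosses ← the marsh camp.
11. diplomat East, diplomat Mid, and diplomat West cross → the dry ground.

11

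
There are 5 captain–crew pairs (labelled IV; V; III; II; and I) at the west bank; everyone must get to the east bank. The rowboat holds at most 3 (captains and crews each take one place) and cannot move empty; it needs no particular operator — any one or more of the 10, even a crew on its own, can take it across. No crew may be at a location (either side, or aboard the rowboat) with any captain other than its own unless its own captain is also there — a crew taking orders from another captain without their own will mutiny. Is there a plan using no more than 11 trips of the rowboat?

Yes

Yes — this plan uses 11 crossings (≤ 11):
1. captain IV and crew IV cross → the east bank.
2. captain IV crosses ← the west bank.
3. crew II, crew III, and crew V cross → the east bank.
4. crew IV crosses ← the west bank.
5. captain II, captain III, and captain V cross → the east bank.
6. captain V and crew V cross ← the west bank.
7. captain I, captain IV, and captain V cross → the east bank.
8. crew III crosses ← the west bank.
9. crew IV and crew V cross → the east bank.
10. crew IV crosses ← the west bank.
11. crew I, crew III, and crew IV cross → the east bank.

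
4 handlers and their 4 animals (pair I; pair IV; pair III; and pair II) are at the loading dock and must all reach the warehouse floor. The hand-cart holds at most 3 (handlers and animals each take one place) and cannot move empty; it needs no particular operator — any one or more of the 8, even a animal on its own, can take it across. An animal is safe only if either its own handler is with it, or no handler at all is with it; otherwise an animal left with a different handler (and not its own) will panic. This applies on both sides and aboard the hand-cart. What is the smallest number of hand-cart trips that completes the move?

9

Counting alone: each trip to the warehouse floor takes at most 3 across and each return brings at least 1 back, so after t trips out (and t−1 returns) at most 3t − (t−1) of the 8 are across; that first reaches 8 at t = 4, so at least 7 crossings are needed.
The safety rule pushes this higher. Following every safe sequence of crossings, the most of the 8 that can be at the warehouse floor as the hand-cart arrives there on crossing 7 is 7 — never all 8.
So no plan with fewer than 9 crossings exists, and this one achieves 9:
1. animal I and handler I cross → the warehouse floor.
2. handler I crosses ← the loading dock.
3. animal IV, handler I, and handler IV cross → the warehouse floor.
4. animal I and handler I cross ← the loading dock.
5. handler I, handler II, and handler III cross → the warehouse floor.
6. animal IV crosses ← the loading dock.
7. animal I and animal IV cross → the warehouse floor.
8. animal I crosses ← the loading dock.
9. animal I, animal II, and animal III cross → the warehouse floor.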